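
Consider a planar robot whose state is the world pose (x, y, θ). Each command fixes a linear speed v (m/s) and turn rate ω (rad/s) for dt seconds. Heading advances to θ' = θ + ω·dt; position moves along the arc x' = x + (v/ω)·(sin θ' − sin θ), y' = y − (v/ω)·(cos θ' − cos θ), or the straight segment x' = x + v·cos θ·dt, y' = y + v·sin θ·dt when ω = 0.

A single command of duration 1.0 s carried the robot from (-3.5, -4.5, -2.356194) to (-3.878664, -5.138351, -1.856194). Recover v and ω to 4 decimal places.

Δθ = -1.856194 − -2.356194 = 0.500000
ω = Δθ/dt = 0.500000/1.0 = 0.5000
R = −Δy/(cos θ' − cos θ) = 1.5000
v = R·ω = 1.5000·0.5000 = 0.7500

v = 0.7500, ω = 0.5000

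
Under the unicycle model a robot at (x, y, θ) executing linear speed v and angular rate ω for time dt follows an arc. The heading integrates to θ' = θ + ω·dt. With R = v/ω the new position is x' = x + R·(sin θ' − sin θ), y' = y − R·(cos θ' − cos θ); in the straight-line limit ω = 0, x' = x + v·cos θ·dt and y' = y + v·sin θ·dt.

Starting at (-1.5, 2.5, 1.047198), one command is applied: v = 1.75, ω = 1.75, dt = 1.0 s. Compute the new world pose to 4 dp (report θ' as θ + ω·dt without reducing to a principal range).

θ' = 1.0472 + 1.75·1.0 = 2.7972
R = v/ω = 1.75/1.75 = 1.0000
x' = -1.5 + 1.0000·(sin 2.7972 − sin 1.0472) = -2.0284
y' = 2.5 − 1.0000·(cos 2.7972 − cos 1.0472) = 3.9413

(-2.0284, 3.9413, 2.7972)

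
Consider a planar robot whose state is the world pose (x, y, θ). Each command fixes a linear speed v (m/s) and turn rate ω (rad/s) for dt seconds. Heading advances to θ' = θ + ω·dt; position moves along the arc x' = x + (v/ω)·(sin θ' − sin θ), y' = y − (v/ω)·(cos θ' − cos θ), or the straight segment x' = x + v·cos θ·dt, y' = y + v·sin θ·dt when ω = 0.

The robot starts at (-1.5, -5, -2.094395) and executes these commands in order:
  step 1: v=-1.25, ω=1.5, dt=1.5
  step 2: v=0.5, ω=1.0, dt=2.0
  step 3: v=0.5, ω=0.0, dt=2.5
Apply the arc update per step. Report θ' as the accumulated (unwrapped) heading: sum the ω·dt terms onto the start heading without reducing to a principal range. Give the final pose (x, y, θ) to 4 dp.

(-2.7015, -1.9478, 2.1556)

step 1: θ'=0.1556 (R=-0.8333) → pose (-2.3508, -3.7601, 0.1556)
step 2: θ'=2.1556 (R=0.5000) → pose (-2.0114, -2.9901, 2.1556)
step 3: θ'=2.1556 (straight) → pose (-2.7015, -1.9478, 2.1556)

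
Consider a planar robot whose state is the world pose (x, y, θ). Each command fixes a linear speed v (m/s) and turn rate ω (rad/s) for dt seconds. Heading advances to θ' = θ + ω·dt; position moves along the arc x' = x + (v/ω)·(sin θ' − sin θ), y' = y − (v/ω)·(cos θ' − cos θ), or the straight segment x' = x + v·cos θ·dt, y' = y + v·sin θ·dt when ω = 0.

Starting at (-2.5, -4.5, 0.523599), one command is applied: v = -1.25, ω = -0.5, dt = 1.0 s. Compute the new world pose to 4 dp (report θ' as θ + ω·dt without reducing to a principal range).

θ' = 0.5236 + -0.5·1.0 = 0.0236
R = v/ω = -1.25/-0.5 = 2.5000
x' = -2.5 + 2.5000·(sin 0.0236 − sin 0.5236) = -3.6910
y' = -4.5 − 2.5000·(cos 0.0236 − cos 0.5236) = -4.8342

(-3.6910, -4.8342, 0.0236)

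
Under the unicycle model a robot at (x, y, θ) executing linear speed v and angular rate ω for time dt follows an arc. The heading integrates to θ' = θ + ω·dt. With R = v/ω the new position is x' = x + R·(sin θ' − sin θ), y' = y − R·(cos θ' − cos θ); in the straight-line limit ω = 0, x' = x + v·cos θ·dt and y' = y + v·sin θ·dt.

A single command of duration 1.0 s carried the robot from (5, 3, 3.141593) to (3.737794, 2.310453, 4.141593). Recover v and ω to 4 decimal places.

v = 1.5000, ω = 1.0000

Δθ = 4.141593 − 3.141593 = 1.000000
ω = Δθ/dt = 1.000000/1.0 = 1.0000
R = Δx/(sin θ' − sin θ) = 1.5000
v = R·ω = 1.5000·1.0000 = 1.5000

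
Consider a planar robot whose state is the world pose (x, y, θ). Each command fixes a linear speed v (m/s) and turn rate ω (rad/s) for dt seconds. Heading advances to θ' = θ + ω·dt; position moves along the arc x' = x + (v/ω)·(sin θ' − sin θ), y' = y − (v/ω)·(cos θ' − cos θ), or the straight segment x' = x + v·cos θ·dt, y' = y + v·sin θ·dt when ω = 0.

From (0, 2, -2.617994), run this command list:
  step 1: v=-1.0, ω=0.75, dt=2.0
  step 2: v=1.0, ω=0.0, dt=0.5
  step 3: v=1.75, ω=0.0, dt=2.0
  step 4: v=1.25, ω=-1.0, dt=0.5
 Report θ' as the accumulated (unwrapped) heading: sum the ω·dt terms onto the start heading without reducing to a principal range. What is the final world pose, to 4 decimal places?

(2.4068, -0.4647, -1.6180)

step 1: θ'=-1.1180 (R=-1.3333) → pose (0.5323, 3.7380, -1.1180)
step 2: θ'=-1.1180 (straight) → pose (0.7510, 3.2884, -1.1180)
step 3: θ'=-1.1180 (straight) → pose (2.2822, 0.1411, -1.1180)
step 4: θ'=-1.6180 (R=-1.2500) → pose (2.4068, -0.4647, -1.6180)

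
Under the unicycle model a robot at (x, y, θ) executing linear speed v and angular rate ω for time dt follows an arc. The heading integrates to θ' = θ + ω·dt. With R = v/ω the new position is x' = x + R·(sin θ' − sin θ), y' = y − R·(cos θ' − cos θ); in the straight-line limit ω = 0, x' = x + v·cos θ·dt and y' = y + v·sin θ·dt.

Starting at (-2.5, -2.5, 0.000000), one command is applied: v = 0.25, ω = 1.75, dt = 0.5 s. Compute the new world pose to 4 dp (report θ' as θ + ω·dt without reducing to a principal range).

(-2.3904, -2.4487, 0.8750)

θ' = 0.0000 + 1.75·0.5 = 0.8750
R = v/ω = 0.25/1.75 = 0.1429
x' = -2.5 + 0.1429·(sin 0.8750 − sin 0.0000) = -2.3904
y' = -2.5 − 0.1429·(cos 0.8750 − cos 0.0000) = -2.4487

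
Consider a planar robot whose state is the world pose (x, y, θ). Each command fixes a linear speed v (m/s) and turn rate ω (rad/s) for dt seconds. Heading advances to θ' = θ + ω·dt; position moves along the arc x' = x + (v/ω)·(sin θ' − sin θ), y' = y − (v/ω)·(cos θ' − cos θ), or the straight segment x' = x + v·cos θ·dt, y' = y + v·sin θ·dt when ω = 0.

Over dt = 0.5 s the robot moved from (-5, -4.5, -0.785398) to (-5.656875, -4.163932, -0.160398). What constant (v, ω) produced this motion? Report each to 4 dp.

v = -1.5000, ω = 1.2500

Δθ = -0.160398 − -0.785398 = 0.625000
ω = Δθ/dt = 0.625000/0.5 = 1.2500
R = Δx/(sin θ' − sin θ) = -1.2000
v = R·ω = -1.2000·1.2500 = -1.5000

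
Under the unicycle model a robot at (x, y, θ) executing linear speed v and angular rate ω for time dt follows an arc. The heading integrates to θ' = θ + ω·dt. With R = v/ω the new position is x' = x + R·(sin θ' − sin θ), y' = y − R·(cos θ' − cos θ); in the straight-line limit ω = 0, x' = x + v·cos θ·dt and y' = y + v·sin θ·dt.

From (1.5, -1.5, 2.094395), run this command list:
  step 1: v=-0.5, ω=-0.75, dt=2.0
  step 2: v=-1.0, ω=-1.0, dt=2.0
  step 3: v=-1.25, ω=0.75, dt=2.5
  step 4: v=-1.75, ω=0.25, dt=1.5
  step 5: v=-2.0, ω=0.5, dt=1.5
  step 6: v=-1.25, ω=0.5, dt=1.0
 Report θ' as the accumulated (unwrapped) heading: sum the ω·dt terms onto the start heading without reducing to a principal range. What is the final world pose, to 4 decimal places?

step 1: θ'=0.5944 (R=0.6667) → pose (1.2960, -2.3857, 0.5944)
step 2: θ'=-1.4056 (R=1.0000) → pose (-0.2504, -1.7216, -1.4056)
step 3: θ'=0.4694 (R=-1.6667) → pose (-2.6483, -0.5093, 0.4694)
step 4: θ'=0.8444 (R=-7.0000) → pose (-4.7149, -2.1029, 0.8444)
step 5: θ'=1.5944 (R=-4.0000) → pose (-5.7235, -4.8540, 1.5944)
step 6: θ'=2.0944 (R=-2.5000) → pose (-5.3892, -6.0450, 2.0944)

(-5.3892, -6.0450, 2.0944)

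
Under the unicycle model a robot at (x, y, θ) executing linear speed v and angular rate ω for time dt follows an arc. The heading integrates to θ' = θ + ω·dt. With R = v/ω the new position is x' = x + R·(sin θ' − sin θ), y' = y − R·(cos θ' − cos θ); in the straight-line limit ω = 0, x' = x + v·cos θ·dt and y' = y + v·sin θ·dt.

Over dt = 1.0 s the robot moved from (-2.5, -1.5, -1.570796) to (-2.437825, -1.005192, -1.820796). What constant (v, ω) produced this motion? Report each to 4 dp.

Δθ = -1.820796 − -1.570796 = -0.250000
ω = Δθ/dt = -0.250000/1.0 = -0.2500
R = −Δy/(cos θ' − cos θ) = 2.0000
v = R·ω = 2.0000·-0.2500 = -0.5000

v = -0.5000, ω = -0.2500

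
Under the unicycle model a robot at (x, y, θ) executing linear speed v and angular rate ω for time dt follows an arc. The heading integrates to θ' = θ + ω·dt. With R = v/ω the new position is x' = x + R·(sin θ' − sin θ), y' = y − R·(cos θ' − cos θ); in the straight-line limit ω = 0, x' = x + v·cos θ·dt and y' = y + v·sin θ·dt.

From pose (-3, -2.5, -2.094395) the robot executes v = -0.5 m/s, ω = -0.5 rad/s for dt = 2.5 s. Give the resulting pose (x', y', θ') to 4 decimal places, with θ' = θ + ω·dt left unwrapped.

θ' = -2.0944 + -0.5·2.5 = -3.3444
R = v/ω = -0.5/-0.5 = 1.0000
x' = -3 + 1.0000·(sin -3.3444 − sin -2.0944) = -1.9326
y' = -2.5 − 1.0000·(cos -3.3444 − cos -2.0944) = -2.0205

(-1.9326, -2.0205, -3.3444)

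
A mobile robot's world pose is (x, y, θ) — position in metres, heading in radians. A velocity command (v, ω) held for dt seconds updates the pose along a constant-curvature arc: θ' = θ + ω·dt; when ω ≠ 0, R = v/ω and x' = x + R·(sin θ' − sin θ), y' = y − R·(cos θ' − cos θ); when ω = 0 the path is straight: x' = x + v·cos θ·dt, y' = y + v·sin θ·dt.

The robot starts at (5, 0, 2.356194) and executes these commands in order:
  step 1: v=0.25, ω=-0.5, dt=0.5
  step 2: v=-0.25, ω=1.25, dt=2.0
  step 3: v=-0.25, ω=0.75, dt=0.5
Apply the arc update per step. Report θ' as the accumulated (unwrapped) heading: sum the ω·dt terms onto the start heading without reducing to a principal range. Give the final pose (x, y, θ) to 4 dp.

step 1: θ'=2.1062 (R=-0.5000) → pose (4.9235, 0.0985, 2.1062)
step 2: θ'=4.6062 (R=-0.2000) → pose (5.2944, 0.1793, 4.6062)
step 3: θ'=4.9812 (R=-0.3333) → pose (5.2843, 0.3032, 4.9812)

(5.2843, 0.3032, 4.9812)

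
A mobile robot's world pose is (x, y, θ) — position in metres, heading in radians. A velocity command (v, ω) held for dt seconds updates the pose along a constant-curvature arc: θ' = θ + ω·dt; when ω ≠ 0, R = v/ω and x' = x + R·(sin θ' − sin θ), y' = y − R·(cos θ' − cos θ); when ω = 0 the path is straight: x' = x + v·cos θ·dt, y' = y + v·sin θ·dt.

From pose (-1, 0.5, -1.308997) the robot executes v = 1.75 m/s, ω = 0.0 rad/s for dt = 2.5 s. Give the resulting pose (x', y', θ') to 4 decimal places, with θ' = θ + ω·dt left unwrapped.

(0.1323, -3.7259, -1.3090)

θ' = -1.3090 + 0.0·2.5 = -1.3090
ω = 0 → straight: x' = -1 + 1.75·cos(-1.3090)·2.5 = 0.1323
y' = 0.5 + 1.75·sin(-1.3090)·2.5 = -3.7259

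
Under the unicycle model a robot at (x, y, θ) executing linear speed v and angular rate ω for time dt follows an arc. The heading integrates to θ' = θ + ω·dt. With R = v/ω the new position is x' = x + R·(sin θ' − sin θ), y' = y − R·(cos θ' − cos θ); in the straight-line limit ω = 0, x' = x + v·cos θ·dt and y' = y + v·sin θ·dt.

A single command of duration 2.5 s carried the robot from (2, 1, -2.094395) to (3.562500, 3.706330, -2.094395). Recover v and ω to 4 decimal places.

v = -1.2500, ω = 0.0000

Δθ = -2.094395 − -2.094395 = 0.000000
ω = Δθ/dt = 0.000000/2.5 = 0.0000
ω = 0 → v = (Δx·cos θ + Δy·sin θ)/dt = -1.2500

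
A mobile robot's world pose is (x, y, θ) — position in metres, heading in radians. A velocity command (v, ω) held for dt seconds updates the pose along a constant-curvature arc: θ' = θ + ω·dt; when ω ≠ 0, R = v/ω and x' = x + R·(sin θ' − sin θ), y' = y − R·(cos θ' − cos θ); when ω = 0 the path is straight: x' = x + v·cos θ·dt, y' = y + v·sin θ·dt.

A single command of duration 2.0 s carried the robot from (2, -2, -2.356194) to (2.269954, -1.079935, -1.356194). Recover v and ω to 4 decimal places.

v = -0.5000, ω = 0.5000

Δθ = -1.356194 − -2.356194 = 1.000000
ω = Δθ/dt = 1.000000/2.0 = 0.5000
R = −Δy/(cos θ' − cos θ) = -1.0000
v = R·ω = -1.0000·0.5000 = -0.5000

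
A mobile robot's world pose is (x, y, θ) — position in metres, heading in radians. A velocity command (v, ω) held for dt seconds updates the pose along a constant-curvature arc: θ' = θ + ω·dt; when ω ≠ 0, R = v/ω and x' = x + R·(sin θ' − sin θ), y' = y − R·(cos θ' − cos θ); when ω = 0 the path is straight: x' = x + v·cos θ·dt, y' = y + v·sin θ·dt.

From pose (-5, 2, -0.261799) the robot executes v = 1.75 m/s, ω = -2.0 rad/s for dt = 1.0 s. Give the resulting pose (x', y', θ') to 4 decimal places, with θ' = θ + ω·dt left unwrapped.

(-4.5522, 0.5972, -2.2618)

θ' = -0.2618 + -2.0·1.0 = -2.2618
R = v/ω = 1.75/-2.0 = -0.8750
x' = -5 + -0.8750·(sin -2.2618 − sin -0.2618) = -4.5522
y' = 2 − -0.8750·(cos -2.2618 − cos -0.2618) = 0.5972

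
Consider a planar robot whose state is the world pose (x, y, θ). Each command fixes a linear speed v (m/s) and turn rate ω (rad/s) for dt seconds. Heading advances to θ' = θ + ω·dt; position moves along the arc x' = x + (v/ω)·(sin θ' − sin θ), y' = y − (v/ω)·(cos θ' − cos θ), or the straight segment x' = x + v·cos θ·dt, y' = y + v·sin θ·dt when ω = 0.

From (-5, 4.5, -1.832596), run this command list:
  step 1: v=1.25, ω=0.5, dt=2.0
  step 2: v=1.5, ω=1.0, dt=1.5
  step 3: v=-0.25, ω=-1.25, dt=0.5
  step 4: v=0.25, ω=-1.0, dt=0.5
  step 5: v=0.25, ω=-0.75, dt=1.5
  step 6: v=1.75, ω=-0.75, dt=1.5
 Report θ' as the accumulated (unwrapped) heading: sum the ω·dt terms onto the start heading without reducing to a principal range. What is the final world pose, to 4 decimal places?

step 1: θ'=-0.8326 (R=2.5000) → pose (-4.4344, 2.1706, -0.8326)
step 2: θ'=0.6674 (R=1.5000) → pose (-2.3964, 2.0018, 0.6674)
step 3: θ'=0.0424 (R=0.2000) → pose (-2.5118, 1.9591, 0.0424)
step 4: θ'=-0.4576 (R=-0.2500) → pose (-2.3907, 1.9336, -0.4576)
step 5: θ'=-1.5826 (R=-0.3333) → pose (-2.2047, 1.6306, -1.5826)
step 6: θ'=-2.7076 (R=-2.3333) → pose (-3.5567, -0.4588, -2.7076)

(-3.5567, -0.4588, -2.7076)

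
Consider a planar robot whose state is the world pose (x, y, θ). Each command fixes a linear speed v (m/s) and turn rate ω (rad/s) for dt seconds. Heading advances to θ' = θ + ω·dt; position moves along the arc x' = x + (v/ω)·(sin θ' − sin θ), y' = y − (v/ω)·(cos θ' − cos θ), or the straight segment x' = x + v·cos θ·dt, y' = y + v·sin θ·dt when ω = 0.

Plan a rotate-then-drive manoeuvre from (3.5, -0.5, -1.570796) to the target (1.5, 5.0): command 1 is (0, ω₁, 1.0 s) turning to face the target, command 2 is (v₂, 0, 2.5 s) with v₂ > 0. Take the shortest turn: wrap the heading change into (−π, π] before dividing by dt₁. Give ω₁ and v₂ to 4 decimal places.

heading to target = atan2(5−-0.5, 1.5−3.5) = 1.9196
Δθ = wrap(1.9196 − -1.5708) = -2.7928; ω₁ = Δθ/dt₁ = -2.7928
distance = √((1.5−3.5)² + (5−-0.5)²) = 5.8523; v₂ = distance/dt₂ = 2.3409

ω₁ = -2.7928, v₂ = 2.3409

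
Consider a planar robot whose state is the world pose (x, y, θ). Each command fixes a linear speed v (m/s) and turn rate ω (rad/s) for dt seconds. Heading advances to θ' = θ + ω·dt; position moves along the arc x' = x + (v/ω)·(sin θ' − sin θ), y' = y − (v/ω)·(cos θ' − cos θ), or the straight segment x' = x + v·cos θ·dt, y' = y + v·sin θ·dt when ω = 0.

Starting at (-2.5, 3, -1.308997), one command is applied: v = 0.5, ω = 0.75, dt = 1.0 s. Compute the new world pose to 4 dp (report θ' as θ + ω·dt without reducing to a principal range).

θ' = -1.3090 + 0.75·1.0 = -0.5590
R = v/ω = 0.5/0.75 = 0.6667
x' = -2.5 + 0.6667·(sin -0.5590 − sin -1.3090) = -2.2096
y' = 3 − 0.6667·(cos -0.5590 − cos -1.3090) = 2.6074

(-2.2096, 2.6074, -0.5590)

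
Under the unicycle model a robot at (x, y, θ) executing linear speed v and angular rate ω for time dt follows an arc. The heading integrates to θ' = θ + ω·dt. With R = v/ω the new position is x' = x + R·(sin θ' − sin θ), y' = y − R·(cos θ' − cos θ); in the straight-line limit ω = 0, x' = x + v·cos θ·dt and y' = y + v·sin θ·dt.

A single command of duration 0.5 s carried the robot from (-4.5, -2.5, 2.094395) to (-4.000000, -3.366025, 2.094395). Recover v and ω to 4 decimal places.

v = -2.0000, ω = 0.0000

Δθ = 2.094395 − 2.094395 = 0.000000
ω = Δθ/dt = 0.000000/0.5 = 0.0000
ω = 0 → v = (Δx·cos θ + Δy·sin θ)/dt = -2.0000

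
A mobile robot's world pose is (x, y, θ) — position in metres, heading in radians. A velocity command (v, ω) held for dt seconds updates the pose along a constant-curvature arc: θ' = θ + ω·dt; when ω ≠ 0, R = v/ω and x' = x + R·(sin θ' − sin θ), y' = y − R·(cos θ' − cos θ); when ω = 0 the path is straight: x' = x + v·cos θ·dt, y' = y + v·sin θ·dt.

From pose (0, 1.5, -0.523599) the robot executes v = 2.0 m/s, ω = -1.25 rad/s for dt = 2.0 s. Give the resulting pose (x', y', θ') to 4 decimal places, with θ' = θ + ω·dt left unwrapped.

θ' = -0.5236 + -1.25·2.0 = -3.0236
R = v/ω = 2.0/-1.25 = -1.6000
x' = 0 + -1.6000·(sin -3.0236 − sin -0.5236) = -0.6116
y' = 1.5 − -1.6000·(cos -3.0236 − cos -0.5236) = -1.4745

(-0.6116, -1.4745, -3.0236)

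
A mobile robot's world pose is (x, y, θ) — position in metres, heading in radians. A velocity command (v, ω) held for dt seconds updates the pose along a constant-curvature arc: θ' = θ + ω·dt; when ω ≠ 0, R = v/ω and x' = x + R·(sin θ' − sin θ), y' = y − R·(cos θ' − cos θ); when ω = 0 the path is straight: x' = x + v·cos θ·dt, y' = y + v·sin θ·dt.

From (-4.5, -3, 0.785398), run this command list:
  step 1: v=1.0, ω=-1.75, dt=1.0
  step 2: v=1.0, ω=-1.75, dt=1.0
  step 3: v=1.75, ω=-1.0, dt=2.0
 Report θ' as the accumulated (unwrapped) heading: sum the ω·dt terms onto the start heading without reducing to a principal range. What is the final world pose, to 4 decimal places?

step 1: θ'=-0.9646 (R=-0.5714) → pose (-3.6263, -3.0785, -0.9646)
step 2: θ'=-2.7146 (R=-0.5714) → pose (-3.8593, -3.9242, -2.7146)
step 3: θ'=-4.7146 (R=-1.7500) → pose (-6.3340, -2.3274, -4.7146)

(-6.3340, -2.3274, -4.7146)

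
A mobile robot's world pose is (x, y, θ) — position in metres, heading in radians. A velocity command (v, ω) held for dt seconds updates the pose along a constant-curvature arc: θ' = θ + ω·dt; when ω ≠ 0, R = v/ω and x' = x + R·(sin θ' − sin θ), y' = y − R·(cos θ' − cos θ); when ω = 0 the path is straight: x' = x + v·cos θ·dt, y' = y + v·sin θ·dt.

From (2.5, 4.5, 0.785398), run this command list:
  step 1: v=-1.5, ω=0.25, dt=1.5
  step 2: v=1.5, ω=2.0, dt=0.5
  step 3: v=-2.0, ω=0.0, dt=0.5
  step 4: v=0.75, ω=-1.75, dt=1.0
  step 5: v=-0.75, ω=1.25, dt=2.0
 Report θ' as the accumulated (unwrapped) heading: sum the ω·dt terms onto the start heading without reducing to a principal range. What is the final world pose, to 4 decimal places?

(2.0197, 2.0334, 2.9104)

step 1: θ'=1.1604 (R=-6.0000) → pose (1.2409, 2.6512, 1.1604)
step 2: θ'=2.1604 (R=0.7500) → pose (1.1765, 3.3675, 2.1604)
step 3: θ'=2.1604 (straight) → pose (1.7325, 2.5363, 2.1604)
step 4: θ'=0.4104 (R=-0.4286) → pose (1.9178, 3.1676, 0.4104)
step 5: θ'=2.9104 (R=-0.6000) → pose (2.0197, 2.0334, 2.9104)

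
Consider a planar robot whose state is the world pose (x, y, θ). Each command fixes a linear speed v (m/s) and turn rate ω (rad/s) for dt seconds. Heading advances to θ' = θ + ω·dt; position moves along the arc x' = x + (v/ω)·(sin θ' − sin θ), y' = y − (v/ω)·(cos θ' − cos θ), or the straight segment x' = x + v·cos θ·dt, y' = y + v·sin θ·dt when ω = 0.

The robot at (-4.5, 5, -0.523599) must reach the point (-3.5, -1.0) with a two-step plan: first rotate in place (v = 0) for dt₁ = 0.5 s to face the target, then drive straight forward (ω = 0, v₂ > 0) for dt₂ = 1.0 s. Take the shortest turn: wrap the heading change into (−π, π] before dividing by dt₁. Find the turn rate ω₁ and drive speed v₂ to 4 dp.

heading to target = atan2(-1−5, -3.5−-4.5) = -1.4056
Δθ = wrap(-1.4056 − -0.5236) = -0.8820; ω₁ = Δθ/dt₁ = -1.7641
distance = √((-3.5−-4.5)² + (-1−5)²) = 6.0828; v₂ = distance/dt₂ = 6.0828

ω₁ = -1.7641, v₂ = 6.0828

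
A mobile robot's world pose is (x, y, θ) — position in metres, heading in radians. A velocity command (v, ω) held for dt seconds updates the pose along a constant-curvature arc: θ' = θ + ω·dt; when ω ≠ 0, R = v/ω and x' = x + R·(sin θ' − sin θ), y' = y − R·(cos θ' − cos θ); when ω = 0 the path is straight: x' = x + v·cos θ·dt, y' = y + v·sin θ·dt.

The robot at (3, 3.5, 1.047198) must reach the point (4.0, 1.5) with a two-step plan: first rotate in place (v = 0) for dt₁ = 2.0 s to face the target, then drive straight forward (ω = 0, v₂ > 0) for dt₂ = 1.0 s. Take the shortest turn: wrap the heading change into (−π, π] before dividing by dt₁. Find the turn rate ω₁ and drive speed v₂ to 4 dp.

heading to target = atan2(1.5−3.5, 4−3) = -1.1071
Δθ = wrap(-1.1071 − 1.0472) = -2.1543; ω₁ = Δθ/dt₁ = -1.0772
distance = √((4−3)² + (1.5−3.5)²) = 2.2361; v₂ = distance/dt₂ = 2.2361

ω₁ = -1.0772, v₂ = 2.2361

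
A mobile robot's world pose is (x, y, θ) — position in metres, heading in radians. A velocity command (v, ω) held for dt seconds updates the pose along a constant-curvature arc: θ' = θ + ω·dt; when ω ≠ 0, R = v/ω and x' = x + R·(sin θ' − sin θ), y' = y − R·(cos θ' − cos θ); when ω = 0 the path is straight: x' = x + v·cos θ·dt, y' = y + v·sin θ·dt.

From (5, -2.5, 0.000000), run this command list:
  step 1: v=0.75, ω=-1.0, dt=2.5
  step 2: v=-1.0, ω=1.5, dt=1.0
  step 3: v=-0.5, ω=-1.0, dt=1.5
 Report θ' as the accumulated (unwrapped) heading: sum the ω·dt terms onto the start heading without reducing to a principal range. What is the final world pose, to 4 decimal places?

step 1: θ'=-2.5000 (R=-0.7500) → pose (5.4489, -3.8509, -2.5000)
step 2: θ'=-1.0000 (R=-0.6667) → pose (5.6109, -2.9566, -1.0000)
step 3: θ'=-2.5000 (R=0.5000) → pose (5.7324, -2.2858, -2.5000)

(5.7324, -2.2858, -2.5000)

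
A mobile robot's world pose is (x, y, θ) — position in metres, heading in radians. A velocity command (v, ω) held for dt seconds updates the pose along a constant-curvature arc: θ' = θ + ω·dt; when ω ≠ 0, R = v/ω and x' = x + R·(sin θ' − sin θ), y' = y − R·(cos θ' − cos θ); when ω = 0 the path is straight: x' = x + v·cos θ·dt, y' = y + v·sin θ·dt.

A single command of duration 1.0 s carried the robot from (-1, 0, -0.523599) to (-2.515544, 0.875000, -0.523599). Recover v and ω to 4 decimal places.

Δθ = -0.523599 − -0.523599 = 0.000000
ω = Δθ/dt = 0.000000/1.0 = 0.0000
ω = 0 → v = (Δx·cos θ + Δy·sin θ)/dt = -1.7500

v = -1.7500, ω = 0.0000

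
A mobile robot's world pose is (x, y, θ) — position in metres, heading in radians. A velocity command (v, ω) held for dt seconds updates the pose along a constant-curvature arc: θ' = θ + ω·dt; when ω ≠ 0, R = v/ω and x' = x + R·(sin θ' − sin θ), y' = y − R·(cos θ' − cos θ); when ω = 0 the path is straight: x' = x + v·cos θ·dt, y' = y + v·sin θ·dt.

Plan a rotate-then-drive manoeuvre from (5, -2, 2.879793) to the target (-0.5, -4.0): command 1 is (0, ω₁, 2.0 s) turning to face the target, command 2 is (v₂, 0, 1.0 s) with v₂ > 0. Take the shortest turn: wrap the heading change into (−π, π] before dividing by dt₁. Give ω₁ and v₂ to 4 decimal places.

ω₁ = 0.3053, v₂ = 5.8523

heading to target = atan2(-4−-2, -0.5−5) = -2.7928
Δθ = wrap(-2.7928 − 2.8798) = 0.6106; ω₁ = Δθ/dt₁ = 0.3053
distance = √((-0.5−5)² + (-4−-2)²) = 5.8523; v₂ = distance/dt₂ = 5.8523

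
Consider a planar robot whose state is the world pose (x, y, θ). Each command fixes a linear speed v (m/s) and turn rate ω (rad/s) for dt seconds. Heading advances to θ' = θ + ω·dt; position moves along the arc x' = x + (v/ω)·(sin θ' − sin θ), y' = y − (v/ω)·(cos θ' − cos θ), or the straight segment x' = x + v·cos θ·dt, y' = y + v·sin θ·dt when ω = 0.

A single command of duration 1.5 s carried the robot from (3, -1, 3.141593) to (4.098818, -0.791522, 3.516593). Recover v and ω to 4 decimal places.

v = -0.7500, ω = 0.2500

Δθ = 3.516593 − 3.141593 = 0.375000
ω = Δθ/dt = 0.375000/1.5 = 0.2500
R = Δx/(sin θ' − sin θ) = -3.0000
v = R·ω = -3.0000·0.2500 = -0.7500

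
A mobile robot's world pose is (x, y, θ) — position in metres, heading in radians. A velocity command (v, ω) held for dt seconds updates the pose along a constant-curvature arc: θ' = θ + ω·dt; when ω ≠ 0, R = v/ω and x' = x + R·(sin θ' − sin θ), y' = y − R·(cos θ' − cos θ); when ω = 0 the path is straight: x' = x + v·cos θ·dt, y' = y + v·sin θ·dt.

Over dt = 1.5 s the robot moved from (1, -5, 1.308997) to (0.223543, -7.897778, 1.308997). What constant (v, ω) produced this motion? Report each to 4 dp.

Δθ = 1.308997 − 1.308997 = 0.000000
ω = Δθ/dt = 0.000000/1.5 = 0.0000
ω = 0 → v = (Δx·cos θ + Δy·sin θ)/dt = -2.0000

v = -2.0000, ω = 0.0000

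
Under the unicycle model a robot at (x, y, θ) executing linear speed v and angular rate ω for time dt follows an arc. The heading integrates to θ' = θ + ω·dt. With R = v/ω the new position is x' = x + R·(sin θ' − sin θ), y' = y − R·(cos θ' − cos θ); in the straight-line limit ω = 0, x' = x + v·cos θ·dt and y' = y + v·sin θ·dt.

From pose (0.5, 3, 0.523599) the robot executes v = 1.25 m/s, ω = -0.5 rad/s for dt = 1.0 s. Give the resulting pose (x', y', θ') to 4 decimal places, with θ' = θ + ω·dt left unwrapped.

(1.6910, 3.3342, 0.0236)

θ' = 0.5236 + -0.5·1.0 = 0.0236
R = v/ω = 1.25/-0.5 = -2.5000
x' = 0.5 + -2.5000·(sin 0.0236 − sin 0.5236) = 1.6910
y' = 3 − -2.5000·(cos 0.0236 − cos 0.5236) = 3.3342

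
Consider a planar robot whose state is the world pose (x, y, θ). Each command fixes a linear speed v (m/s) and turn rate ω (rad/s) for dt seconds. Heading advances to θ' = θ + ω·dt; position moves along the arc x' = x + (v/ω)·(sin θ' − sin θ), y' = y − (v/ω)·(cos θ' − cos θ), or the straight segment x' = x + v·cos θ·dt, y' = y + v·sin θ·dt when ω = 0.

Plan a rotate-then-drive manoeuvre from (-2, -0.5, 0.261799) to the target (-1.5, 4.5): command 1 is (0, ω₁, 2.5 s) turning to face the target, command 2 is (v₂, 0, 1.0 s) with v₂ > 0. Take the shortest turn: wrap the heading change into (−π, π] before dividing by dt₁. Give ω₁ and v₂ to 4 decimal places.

ω₁ = 0.4837, v₂ = 5.0249

heading to target = atan2(4.5−-0.5, -1.5−-2) = 1.4711
Δθ = wrap(1.4711 − 0.2618) = 1.2093; ω₁ = Δθ/dt₁ = 0.4837
distance = √((-1.5−-2)² + (4.5−-0.5)²) = 5.0249; v₂ = distance/dt₂ = 5.0249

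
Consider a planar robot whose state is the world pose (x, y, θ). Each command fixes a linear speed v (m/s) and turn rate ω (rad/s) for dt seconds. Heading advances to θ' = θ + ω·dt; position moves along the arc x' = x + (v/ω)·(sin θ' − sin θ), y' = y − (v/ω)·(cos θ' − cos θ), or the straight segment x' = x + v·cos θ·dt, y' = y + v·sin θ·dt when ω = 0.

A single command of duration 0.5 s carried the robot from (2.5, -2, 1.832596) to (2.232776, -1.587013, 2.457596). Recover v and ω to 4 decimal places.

Δθ = 2.457596 − 1.832596 = 0.625000
ω = Δθ/dt = 0.625000/0.5 = 1.2500
R = −Δy/(cos θ' − cos θ) = 0.8000
v = R·ω = 0.8000·1.2500 = 1.0000

v = 1.0000, ω = 1.2500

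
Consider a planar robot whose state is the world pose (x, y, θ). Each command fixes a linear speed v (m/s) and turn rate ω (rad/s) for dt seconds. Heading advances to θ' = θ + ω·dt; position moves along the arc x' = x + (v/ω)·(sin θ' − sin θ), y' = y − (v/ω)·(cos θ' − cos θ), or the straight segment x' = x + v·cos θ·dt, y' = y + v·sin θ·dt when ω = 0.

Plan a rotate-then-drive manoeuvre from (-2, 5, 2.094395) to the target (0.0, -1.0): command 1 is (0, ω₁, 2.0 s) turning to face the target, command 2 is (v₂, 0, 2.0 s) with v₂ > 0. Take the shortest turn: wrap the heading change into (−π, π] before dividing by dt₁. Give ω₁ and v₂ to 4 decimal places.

ω₁ = 1.4699, v₂ = 3.1623

heading to target = atan2(-1−5, 0−-2) = -1.2490
Δθ = wrap(-1.2490 − 2.0944) = 2.9397; ω₁ = Δθ/dt₁ = 1.4699
distance = √((0−-2)² + (-1−5)²) = 6.3246; v₂ = distance/dt₂ = 3.1623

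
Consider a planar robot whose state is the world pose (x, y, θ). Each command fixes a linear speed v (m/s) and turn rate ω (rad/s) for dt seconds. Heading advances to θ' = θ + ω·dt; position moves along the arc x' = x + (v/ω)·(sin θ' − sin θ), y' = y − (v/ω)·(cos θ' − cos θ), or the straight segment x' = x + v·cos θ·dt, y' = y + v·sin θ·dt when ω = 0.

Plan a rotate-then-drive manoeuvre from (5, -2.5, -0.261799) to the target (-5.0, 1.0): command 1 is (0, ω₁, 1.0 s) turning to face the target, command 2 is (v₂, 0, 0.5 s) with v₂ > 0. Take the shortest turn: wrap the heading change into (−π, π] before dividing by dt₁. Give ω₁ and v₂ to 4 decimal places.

heading to target = atan2(1−-2.5, -5−5) = 2.8049
Δθ = wrap(2.8049 − -0.2618) = 3.0667; ω₁ = Δθ/dt₁ = 3.0667
distance = √((-5−5)² + (1−-2.5)²) = 10.5948; v₂ = distance/dt₂ = 21.1896

ω₁ = 3.0667, v₂ = 21.1896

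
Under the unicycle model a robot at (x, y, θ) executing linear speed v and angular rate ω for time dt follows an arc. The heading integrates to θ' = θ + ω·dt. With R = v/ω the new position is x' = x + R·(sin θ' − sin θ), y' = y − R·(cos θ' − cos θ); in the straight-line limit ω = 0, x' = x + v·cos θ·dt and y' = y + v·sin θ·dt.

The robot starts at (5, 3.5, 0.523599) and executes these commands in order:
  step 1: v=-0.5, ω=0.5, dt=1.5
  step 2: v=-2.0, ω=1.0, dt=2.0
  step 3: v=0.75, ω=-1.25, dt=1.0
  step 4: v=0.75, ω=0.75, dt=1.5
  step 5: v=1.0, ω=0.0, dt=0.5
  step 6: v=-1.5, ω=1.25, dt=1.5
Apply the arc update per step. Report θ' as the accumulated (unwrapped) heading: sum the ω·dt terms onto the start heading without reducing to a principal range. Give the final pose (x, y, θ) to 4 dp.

(5.8286, 2.8172, 5.0236)

step 1: θ'=1.2736 (R=-1.0000) → pose (4.5438, 2.9268, 1.2736)
step 2: θ'=3.2736 (R=-2.0000) → pose (6.7194, 0.3585, 3.2736)
step 3: θ'=2.0236 (R=-0.6000) → pose (6.1009, 0.6908, 2.0236)
step 4: θ'=3.1486 (R=1.0000) → pose (5.1947, 1.2533, 3.1486)
step 5: θ'=3.1486 (straight) → pose (4.6947, 1.2498, 3.1486)
step 6: θ'=5.0236 (R=-1.2000) → pose (5.8286, 2.8172, 5.0236)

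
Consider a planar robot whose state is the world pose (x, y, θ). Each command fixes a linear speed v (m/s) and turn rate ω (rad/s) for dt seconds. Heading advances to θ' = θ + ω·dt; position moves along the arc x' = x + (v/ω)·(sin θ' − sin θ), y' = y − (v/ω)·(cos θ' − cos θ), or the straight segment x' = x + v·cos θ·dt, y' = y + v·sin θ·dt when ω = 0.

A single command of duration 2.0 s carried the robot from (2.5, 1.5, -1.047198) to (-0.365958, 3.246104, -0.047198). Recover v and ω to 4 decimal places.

Δθ = -0.047198 − -1.047198 = 1.000000
ω = Δθ/dt = 1.000000/2.0 = 0.5000
R = Δx/(sin θ' − sin θ) = -3.5000
v = R·ω = -3.5000·0.5000 = -1.7500

v = -1.7500, ω = 0.5000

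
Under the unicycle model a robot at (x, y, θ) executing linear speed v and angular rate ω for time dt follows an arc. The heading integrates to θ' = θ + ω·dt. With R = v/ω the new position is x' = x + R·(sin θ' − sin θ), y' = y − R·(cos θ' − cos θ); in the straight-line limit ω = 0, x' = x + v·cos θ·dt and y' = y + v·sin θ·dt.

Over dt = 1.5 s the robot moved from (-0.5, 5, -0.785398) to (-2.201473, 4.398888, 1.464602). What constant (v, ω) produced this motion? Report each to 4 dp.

v = -1.5000, ω = 1.5000

Δθ = 1.464602 − -0.785398 = 2.250000
ω = Δθ/dt = 2.250000/1.5 = 1.5000
R = Δx/(sin θ' − sin θ) = -1.0000
v = R·ω = -1.0000·1.5000 = -1.5000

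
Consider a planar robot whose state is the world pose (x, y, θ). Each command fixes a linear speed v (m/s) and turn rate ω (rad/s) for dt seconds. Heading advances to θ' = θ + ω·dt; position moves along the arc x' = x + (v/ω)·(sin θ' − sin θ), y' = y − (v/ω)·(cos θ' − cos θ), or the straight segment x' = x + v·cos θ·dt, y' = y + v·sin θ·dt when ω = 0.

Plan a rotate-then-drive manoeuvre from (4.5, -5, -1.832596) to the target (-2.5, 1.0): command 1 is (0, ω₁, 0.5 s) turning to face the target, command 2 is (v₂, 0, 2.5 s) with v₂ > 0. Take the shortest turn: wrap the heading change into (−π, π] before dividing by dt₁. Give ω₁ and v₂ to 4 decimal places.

heading to target = atan2(1−-5, -2.5−4.5) = 2.4330
Δθ = wrap(2.4330 − -1.8326) = -2.0176; ω₁ = Δθ/dt₁ = -4.0352
distance = √((-2.5−4.5)² + (1−-5)²) = 9.2195; v₂ = distance/dt₂ = 3.6878

ω₁ = -4.0352, v₂ = 3.6878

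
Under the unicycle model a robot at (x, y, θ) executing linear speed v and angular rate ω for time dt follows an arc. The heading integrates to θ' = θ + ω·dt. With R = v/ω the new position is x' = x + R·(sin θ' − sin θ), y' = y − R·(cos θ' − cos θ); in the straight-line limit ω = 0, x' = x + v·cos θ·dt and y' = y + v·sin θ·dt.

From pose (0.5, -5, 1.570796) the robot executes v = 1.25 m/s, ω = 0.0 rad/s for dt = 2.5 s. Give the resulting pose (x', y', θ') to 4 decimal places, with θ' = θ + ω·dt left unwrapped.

(0.5000, -1.8750, 1.5708)

θ' = 1.5708 + 0.0·2.5 = 1.5708
ω = 0 → straight: x' = 0.5 + 1.25·cos(1.5708)·2.5 = 0.5000
y' = -5 + 1.25·sin(1.5708)·2.5 = -1.8750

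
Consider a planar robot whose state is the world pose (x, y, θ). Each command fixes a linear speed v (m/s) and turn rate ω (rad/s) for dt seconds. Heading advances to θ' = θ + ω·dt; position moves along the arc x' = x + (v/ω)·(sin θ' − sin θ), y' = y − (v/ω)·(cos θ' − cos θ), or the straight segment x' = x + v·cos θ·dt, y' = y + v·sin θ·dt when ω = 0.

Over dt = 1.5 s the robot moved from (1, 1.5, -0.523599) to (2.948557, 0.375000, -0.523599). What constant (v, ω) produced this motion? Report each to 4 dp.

v = 1.5000, ω = 0.0000

Δθ = -0.523599 − -0.523599 = 0.000000
ω = Δθ/dt = 0.000000/1.5 = 0.0000
ω = 0 → v = (Δx·cos θ + Δy·sin θ)/dt = 1.5000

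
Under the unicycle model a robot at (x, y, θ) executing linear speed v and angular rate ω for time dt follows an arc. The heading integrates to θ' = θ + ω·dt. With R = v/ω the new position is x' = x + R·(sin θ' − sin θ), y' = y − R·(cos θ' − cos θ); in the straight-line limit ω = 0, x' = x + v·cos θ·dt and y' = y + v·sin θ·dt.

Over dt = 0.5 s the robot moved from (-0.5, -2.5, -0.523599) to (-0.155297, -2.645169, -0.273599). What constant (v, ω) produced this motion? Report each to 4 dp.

v = 0.7500, ω = 0.5000

Δθ = -0.273599 − -0.523599 = 0.250000
ω = Δθ/dt = 0.250000/0.5 = 0.5000
R = Δx/(sin θ' − sin θ) = 1.5000
v = R·ω = 1.5000·0.5000 = 0.7500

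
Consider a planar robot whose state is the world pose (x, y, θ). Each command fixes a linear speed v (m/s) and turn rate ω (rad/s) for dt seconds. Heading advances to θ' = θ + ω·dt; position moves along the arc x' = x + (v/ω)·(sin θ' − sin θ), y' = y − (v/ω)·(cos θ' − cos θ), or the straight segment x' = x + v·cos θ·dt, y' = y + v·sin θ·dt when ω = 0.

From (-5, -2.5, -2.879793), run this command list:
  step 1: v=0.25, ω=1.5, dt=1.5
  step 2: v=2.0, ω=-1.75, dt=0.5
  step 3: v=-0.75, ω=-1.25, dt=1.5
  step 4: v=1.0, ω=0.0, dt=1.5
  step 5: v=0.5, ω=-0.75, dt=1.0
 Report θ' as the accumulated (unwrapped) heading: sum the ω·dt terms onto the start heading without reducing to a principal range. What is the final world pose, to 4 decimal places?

step 1: θ'=-0.6298 (R=0.1667) → pose (-5.0550, -2.7957, -0.6298)
step 2: θ'=-1.5048 (R=-1.1429) → pose (-4.5878, -3.6439, -1.5048)
step 3: θ'=-3.3798 (R=0.6000) → pose (-3.8475, -3.0213, -3.3798)
step 4: θ'=-3.3798 (straight) → pose (-5.3052, -2.6673, -3.3798)
step 5: θ'=-4.1298 (R=-0.6667) → pose (-5.7045, -2.3863, -4.1298)

(-5.7045, -2.3863, -4.1298)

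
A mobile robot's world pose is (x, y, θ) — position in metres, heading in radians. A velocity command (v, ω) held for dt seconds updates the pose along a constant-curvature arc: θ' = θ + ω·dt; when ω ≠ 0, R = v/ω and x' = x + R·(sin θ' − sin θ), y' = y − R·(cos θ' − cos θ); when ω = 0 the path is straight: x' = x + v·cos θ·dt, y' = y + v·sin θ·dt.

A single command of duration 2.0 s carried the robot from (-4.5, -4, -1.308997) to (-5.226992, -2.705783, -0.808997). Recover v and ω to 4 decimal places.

Δθ = -0.808997 − -1.308997 = 0.500000
ω = Δθ/dt = 0.500000/2.0 = 0.2500
R = −Δy/(cos θ' − cos θ) = -3.0000
v = R·ω = -3.0000·0.2500 = -0.7500

v = -0.7500, ω = 0.2500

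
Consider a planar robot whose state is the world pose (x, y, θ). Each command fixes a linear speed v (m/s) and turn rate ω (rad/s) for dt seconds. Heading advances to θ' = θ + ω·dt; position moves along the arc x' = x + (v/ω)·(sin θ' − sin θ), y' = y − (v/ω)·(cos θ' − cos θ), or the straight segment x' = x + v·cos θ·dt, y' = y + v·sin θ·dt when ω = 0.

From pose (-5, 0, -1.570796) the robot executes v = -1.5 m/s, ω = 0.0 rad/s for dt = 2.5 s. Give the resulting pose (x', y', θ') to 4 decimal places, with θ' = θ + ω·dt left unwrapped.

(-5.0000, 3.7500, -1.5708)

θ' = -1.5708 + 0.0·2.5 = -1.5708
ω = 0 → straight: x' = -5 + -1.5·cos(-1.5708)·2.5 = -5.0000
y' = 0 + -1.5·sin(-1.5708)·2.5 = 3.7500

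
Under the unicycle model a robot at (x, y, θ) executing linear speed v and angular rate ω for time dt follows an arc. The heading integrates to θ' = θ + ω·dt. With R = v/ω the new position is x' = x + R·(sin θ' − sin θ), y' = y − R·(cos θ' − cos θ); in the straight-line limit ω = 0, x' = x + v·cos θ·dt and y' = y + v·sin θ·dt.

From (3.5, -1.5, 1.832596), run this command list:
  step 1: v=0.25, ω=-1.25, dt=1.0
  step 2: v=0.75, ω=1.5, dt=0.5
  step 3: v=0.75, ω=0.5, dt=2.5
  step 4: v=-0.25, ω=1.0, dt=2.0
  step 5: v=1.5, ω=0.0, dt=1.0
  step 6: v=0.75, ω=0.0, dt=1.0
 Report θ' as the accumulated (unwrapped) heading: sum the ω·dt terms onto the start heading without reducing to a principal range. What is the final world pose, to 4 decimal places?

step 1: θ'=0.5826 (R=-0.2000) → pose (3.5831, -1.2812, 0.5826)
step 2: θ'=1.3326 (R=0.5000) → pose (3.7939, -0.9817, 1.3326)
step 3: θ'=2.5826 (R=1.5000) → pose (3.1318, 0.6439, 2.5826)
step 4: θ'=4.5826 (R=-0.2500) → pose (3.5123, 0.8235, 4.5826)
step 5: θ'=4.5826 (straight) → pose (3.3181, -0.6639, 4.5826)
step 6: θ'=4.5826 (straight) → pose (3.2211, -1.4076, 4.5826)

(3.2211, -1.4076, 4.5826)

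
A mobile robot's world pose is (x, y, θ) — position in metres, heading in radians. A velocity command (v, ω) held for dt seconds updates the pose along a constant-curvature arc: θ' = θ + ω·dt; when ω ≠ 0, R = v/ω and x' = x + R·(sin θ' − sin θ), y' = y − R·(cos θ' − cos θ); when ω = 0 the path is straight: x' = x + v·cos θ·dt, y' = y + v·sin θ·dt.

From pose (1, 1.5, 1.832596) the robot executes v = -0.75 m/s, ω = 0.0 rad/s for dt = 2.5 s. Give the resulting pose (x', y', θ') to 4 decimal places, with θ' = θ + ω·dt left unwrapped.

θ' = 1.8326 + 0.0·2.5 = 1.8326
ω = 0 → straight: x' = 1 + -0.75·cos(1.8326)·2.5 = 1.4853
y' = 1.5 + -0.75·sin(1.8326)·2.5 = -0.3111

(1.4853, -0.3111, 1.8326)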